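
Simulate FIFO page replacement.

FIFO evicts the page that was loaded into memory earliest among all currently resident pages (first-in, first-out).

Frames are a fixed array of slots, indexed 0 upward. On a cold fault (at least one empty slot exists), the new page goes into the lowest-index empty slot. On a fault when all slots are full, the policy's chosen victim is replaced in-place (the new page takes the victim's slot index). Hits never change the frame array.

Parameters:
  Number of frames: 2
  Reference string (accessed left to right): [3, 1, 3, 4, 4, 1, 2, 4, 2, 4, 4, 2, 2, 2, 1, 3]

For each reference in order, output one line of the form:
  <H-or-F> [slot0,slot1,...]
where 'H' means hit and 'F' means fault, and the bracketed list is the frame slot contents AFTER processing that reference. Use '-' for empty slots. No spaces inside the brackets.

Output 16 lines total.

F [3,-]
F [3,1]
H [3,1]
F [4,1]
H [4,1]
H [4,1]
F [4,2]
H [4,2]
H [4,2]
H [4,2]
H [4,2]
H [4,2]
H [4,2]
H [4,2]
F [1,2]
F [1,3]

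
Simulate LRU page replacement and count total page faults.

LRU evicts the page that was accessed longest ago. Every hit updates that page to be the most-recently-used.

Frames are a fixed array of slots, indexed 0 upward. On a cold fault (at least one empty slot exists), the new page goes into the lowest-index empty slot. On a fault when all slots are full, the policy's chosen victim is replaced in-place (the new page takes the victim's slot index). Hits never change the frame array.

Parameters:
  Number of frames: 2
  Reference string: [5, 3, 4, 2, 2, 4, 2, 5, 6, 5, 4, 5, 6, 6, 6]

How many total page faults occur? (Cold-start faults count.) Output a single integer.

Step 0: ref 5 → FAULT, frames=[5,-]
Step 1: ref 3 → FAULT, frames=[5,3]
Step 2: ref 4 → FAULT (evict 5), frames=[4,3]
Step 3: ref 2 → FAULT (evict 3), frames=[4,2]
Step 4: ref 2 → HIT, frames=[4,2]
Step 5: ref 4 → HIT, frames=[4,2]
Step 6: ref 2 → HIT, frames=[4,2]
Step 7: ref 5 → FAULT (evict 4), frames=[5,2]
Step 8: ref 6 → FAULT (evict 2), frames=[5,6]
Step 9: ref 5 → HIT, frames=[5,6]
Step 10: ref 4 → FAULT (evict 6), frames=[5,4]
Step 11: ref 5 → HIT, frames=[5,4]
Step 12: ref 6 → FAULT (evict 4), frames=[5,6]
Step 13: ref 6 → HIT, frames=[5,6]
Step 14: ref 6 → HIT, frames=[5,6]
Total faults: 8

Answer: 8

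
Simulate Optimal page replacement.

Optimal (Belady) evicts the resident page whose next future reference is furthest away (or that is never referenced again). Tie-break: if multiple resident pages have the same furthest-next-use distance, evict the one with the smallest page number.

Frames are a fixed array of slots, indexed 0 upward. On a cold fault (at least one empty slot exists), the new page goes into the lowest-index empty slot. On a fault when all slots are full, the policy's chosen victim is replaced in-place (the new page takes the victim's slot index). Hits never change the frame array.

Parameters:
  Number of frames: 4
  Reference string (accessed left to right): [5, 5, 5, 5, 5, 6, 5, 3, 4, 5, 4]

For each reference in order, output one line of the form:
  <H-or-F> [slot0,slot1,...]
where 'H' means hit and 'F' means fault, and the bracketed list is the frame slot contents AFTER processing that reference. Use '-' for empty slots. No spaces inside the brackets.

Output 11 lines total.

F [5,-,-,-]
H [5,-,-,-]
H [5,-,-,-]
H [5,-,-,-]
H [5,-,-,-]
F [5,6,-,-]
H [5,6,-,-]
F [5,6,3,-]
F [5,6,3,4]
H [5,6,3,4]
H [5,6,3,4]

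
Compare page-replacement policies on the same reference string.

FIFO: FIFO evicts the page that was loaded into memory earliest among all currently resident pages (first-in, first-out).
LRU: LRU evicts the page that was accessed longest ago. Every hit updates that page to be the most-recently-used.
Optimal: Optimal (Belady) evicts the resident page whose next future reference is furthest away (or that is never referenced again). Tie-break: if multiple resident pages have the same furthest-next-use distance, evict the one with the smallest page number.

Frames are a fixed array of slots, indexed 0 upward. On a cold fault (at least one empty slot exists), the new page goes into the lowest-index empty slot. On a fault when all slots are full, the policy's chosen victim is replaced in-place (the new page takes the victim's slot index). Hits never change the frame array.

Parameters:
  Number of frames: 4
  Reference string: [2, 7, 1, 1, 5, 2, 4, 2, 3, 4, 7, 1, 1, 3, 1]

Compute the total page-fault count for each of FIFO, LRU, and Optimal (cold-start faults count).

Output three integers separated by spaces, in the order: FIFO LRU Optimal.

--- FIFO ---
  step 0: ref 2 -> FAULT, frames=[2,-,-,-] (faults so far: 1)
  step 1: ref 7 -> FAULT, frames=[2,7,-,-] (faults so far: 2)
  step 2: ref 1 -> FAULT, frames=[2,7,1,-] (faults so far: 3)
  step 3: ref 1 -> HIT, frames=[2,7,1,-] (faults so far: 3)
  step 4: ref 5 -> FAULT, frames=[2,7,1,5] (faults so far: 4)
  step 5: ref 2 -> HIT, frames=[2,7,1,5] (faults so far: 4)
  step 6: ref 4 -> FAULT, evict 2, frames=[4,7,1,5] (faults so far: 5)
  step 7: ref 2 -> FAULT, evict 7, frames=[4,2,1,5] (faults so far: 6)
  step 8: ref 3 -> FAULT, evict 1, frames=[4,2,3,5] (faults so far: 7)
  step 9: ref 4 -> HIT, frames=[4,2,3,5] (faults so far: 7)
  step 10: ref 7 -> FAULT, evict 5, frames=[4,2,3,7] (faults so far: 8)
  step 11: ref 1 -> FAULT, evict 4, frames=[1,2,3,7] (faults so far: 9)
  step 12: ref 1 -> HIT, frames=[1,2,3,7] (faults so far: 9)
  step 13: ref 3 -> HIT, frames=[1,2,3,7] (faults so far: 9)
  step 14: ref 1 -> HIT, frames=[1,2,3,7] (faults so far: 9)
  FIFO total faults: 9
--- LRU ---
  step 0: ref 2 -> FAULT, frames=[2,-,-,-] (faults so far: 1)
  step 1: ref 7 -> FAULT, frames=[2,7,-,-] (faults so far: 2)
  step 2: ref 1 -> FAULT, frames=[2,7,1,-] (faults so far: 3)
  step 3: ref 1 -> HIT, frames=[2,7,1,-] (faults so far: 3)
  step 4: ref 5 -> FAULT, frames=[2,7,1,5] (faults so far: 4)
  step 5: ref 2 -> HIT, frames=[2,7,1,5] (faults so far: 4)
  step 6: ref 4 -> FAULT, evict 7, frames=[2,4,1,5] (faults so far: 5)
  step 7: ref 2 -> HIT, frames=[2,4,1,5] (faults so far: 5)
  step 8: ref 3 -> FAULT, evict 1, frames=[2,4,3,5] (faults so far: 6)
  step 9: ref 4 -> HIT, frames=[2,4,3,5] (faults so far: 6)
  step 10: ref 7 -> FAULT, evict 5, frames=[2,4,3,7] (faults so far: 7)
  step 11: ref 1 -> FAULT, evict 2, frames=[1,4,3,7] (faults so far: 8)
  step 12: ref 1 -> HIT, frames=[1,4,3,7] (faults so far: 8)
  step 13: ref 3 -> HIT, frames=[1,4,3,7] (faults so far: 8)
  step 14: ref 1 -> HIT, frames=[1,4,3,7] (faults so far: 8)
  LRU total faults: 8
--- Optimal ---
  step 0: ref 2 -> FAULT, frames=[2,-,-,-] (faults so far: 1)
  step 1: ref 7 -> FAULT, frames=[2,7,-,-] (faults so far: 2)
  step 2: ref 1 -> FAULT, frames=[2,7,1,-] (faults so far: 3)
  step 3: ref 1 -> HIT, frames=[2,7,1,-] (faults so far: 3)
  step 4: ref 5 -> FAULT, frames=[2,7,1,5] (faults so far: 4)
  step 5: ref 2 -> HIT, frames=[2,7,1,5] (faults so far: 4)
  step 6: ref 4 -> FAULT, evict 5, frames=[2,7,1,4] (faults so far: 5)
  step 7: ref 2 -> HIT, frames=[2,7,1,4] (faults so far: 5)
  step 8: ref 3 -> FAULT, evict 2, frames=[3,7,1,4] (faults so far: 6)
  step 9: ref 4 -> HIT, frames=[3,7,1,4] (faults so far: 6)
  step 10: ref 7 -> HIT, frames=[3,7,1,4] (faults so far: 6)
  step 11: ref 1 -> HIT, frames=[3,7,1,4] (faults so far: 6)
  step 12: ref 1 -> HIT, frames=[3,7,1,4] (faults so far: 6)
  step 13: ref 3 -> HIT, frames=[3,7,1,4] (faults so far: 6)
  step 14: ref 1 -> HIT, frames=[3,7,1,4] (faults so far: 6)
  Optimal total faults: 6

Answer: 9 8 6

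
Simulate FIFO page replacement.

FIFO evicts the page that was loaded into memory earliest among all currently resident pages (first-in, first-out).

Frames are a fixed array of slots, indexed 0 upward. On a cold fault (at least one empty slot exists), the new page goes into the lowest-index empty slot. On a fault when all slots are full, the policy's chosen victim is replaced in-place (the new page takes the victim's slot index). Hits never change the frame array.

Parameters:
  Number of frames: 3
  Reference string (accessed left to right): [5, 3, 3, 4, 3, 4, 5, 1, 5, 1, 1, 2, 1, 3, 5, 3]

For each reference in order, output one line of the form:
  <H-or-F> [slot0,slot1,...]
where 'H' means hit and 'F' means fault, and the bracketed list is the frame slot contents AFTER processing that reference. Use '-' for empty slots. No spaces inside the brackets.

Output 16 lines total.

F [5,-,-]
F [5,3,-]
H [5,3,-]
F [5,3,4]
H [5,3,4]
H [5,3,4]
H [5,3,4]
F [1,3,4]
F [1,5,4]
H [1,5,4]
H [1,5,4]
F [1,5,2]
H [1,5,2]
F [3,5,2]
H [3,5,2]
H [3,5,2]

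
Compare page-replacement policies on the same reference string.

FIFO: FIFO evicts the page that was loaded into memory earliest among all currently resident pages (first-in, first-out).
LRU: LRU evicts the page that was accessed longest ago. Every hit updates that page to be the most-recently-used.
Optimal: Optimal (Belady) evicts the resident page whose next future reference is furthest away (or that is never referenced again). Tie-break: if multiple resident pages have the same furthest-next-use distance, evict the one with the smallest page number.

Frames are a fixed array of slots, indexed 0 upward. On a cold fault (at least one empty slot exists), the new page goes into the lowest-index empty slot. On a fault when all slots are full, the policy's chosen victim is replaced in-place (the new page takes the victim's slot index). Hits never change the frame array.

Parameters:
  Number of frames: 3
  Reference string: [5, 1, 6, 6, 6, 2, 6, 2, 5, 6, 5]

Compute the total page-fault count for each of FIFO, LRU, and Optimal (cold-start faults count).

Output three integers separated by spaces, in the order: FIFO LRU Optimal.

Answer: 5 5 4

Derivation:
--- FIFO ---
  step 0: ref 5 -> FAULT, frames=[5,-,-] (faults so far: 1)
  step 1: ref 1 -> FAULT, frames=[5,1,-] (faults so far: 2)
  step 2: ref 6 -> FAULT, frames=[5,1,6] (faults so far: 3)
  step 3: ref 6 -> HIT, frames=[5,1,6] (faults so far: 3)
  step 4: ref 6 -> HIT, frames=[5,1,6] (faults so far: 3)
  step 5: ref 2 -> FAULT, evict 5, frames=[2,1,6] (faults so far: 4)
  step 6: ref 6 -> HIT, frames=[2,1,6] (faults so far: 4)
  step 7: ref 2 -> HIT, frames=[2,1,6] (faults so far: 4)
  step 8: ref 5 -> FAULT, evict 1, frames=[2,5,6] (faults so far: 5)
  step 9: ref 6 -> HIT, frames=[2,5,6] (faults so far: 5)
  step 10: ref 5 -> HIT, frames=[2,5,6] (faults so far: 5)
  FIFO total faults: 5
--- LRU ---
  step 0: ref 5 -> FAULT, frames=[5,-,-] (faults so far: 1)
  step 1: ref 1 -> FAULT, frames=[5,1,-] (faults so far: 2)
  step 2: ref 6 -> FAULT, frames=[5,1,6] (faults so far: 3)
  step 3: ref 6 -> HIT, frames=[5,1,6] (faults so far: 3)
  step 4: ref 6 -> HIT, frames=[5,1,6] (faults so far: 3)
  step 5: ref 2 -> FAULT, evict 5, frames=[2,1,6] (faults so far: 4)
  step 6: ref 6 -> HIT, frames=[2,1,6] (faults so far: 4)
  step 7: ref 2 -> HIT, frames=[2,1,6] (faults so far: 4)
  step 8: ref 5 -> FAULT, evict 1, frames=[2,5,6] (faults so far: 5)
  step 9: ref 6 -> HIT, frames=[2,5,6] (faults so far: 5)
  step 10: ref 5 -> HIT, frames=[2,5,6] (faults so far: 5)
  LRU total faults: 5
--- Optimal ---
  step 0: ref 5 -> FAULT, frames=[5,-,-] (faults so far: 1)
  step 1: ref 1 -> FAULT, frames=[5,1,-] (faults so far: 2)
  step 2: ref 6 -> FAULT, frames=[5,1,6] (faults so far: 3)
  step 3: ref 6 -> HIT, frames=[5,1,6] (faults so far: 3)
  step 4: ref 6 -> HIT, frames=[5,1,6] (faults so far: 3)
  step 5: ref 2 -> FAULT, evict 1, frames=[5,2,6] (faults so far: 4)
  step 6: ref 6 -> HIT, frames=[5,2,6] (faults so far: 4)
  step 7: ref 2 -> HIT, frames=[5,2,6] (faults so far: 4)
  step 8: ref 5 -> HIT, frames=[5,2,6] (faults so far: 4)
  step 9: ref 6 -> HIT, frames=[5,2,6] (faults so far: 4)
  step 10: ref 5 -> HIT, frames=[5,2,6] (faults so far: 4)
  Optimal total faults: 4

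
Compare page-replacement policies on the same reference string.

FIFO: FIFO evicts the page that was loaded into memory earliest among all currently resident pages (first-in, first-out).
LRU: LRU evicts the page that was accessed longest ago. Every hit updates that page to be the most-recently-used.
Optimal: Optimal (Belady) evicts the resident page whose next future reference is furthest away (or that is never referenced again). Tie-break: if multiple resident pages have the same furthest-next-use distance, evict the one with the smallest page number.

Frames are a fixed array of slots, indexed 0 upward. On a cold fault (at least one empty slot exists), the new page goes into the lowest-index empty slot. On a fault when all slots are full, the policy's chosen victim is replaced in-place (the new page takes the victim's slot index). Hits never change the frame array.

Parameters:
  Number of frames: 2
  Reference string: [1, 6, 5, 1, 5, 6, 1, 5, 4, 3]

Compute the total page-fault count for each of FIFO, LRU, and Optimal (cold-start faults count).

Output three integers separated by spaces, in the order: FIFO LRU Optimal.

Answer: 8 9 7

Derivation:
--- FIFO ---
  step 0: ref 1 -> FAULT, frames=[1,-] (faults so far: 1)
  step 1: ref 6 -> FAULT, frames=[1,6] (faults so far: 2)
  step 2: ref 5 -> FAULT, evict 1, frames=[5,6] (faults so far: 3)
  step 3: ref 1 -> FAULT, evict 6, frames=[5,1] (faults so far: 4)
  step 4: ref 5 -> HIT, frames=[5,1] (faults so far: 4)
  step 5: ref 6 -> FAULT, evict 5, frames=[6,1] (faults so far: 5)
  step 6: ref 1 -> HIT, frames=[6,1] (faults so far: 5)
  step 7: ref 5 -> FAULT, evict 1, frames=[6,5] (faults so far: 6)
  step 8: ref 4 -> FAULT, evict 6, frames=[4,5] (faults so far: 7)
  step 9: ref 3 -> FAULT, evict 5, frames=[4,3] (faults so far: 8)
  FIFO total faults: 8
--- LRU ---
  step 0: ref 1 -> FAULT, frames=[1,-] (faults so far: 1)
  step 1: ref 6 -> FAULT, frames=[1,6] (faults so far: 2)
  step 2: ref 5 -> FAULT, evict 1, frames=[5,6] (faults so far: 3)
  step 3: ref 1 -> FAULT, evict 6, frames=[5,1] (faults so far: 4)
  step 4: ref 5 -> HIT, frames=[5,1] (faults so far: 4)
  step 5: ref 6 -> FAULT, evict 1, frames=[5,6] (faults so far: 5)
  step 6: ref 1 -> FAULT, evict 5, frames=[1,6] (faults so far: 6)
  step 7: ref 5 -> FAULT, evict 6, frames=[1,5] (faults so far: 7)
  step 8: ref 4 -> FAULT, evict 1, frames=[4,5] (faults so far: 8)
  step 9: ref 3 -> FAULT, evict 5, frames=[4,3] (faults so far: 9)
  LRU total faults: 9
--- Optimal ---
  step 0: ref 1 -> FAULT, frames=[1,-] (faults so far: 1)
  step 1: ref 6 -> FAULT, frames=[1,6] (faults so far: 2)
  step 2: ref 5 -> FAULT, evict 6, frames=[1,5] (faults so far: 3)
  step 3: ref 1 -> HIT, frames=[1,5] (faults so far: 3)
  step 4: ref 5 -> HIT, frames=[1,5] (faults so far: 3)
  step 5: ref 6 -> FAULT, evict 5, frames=[1,6] (faults so far: 4)
  step 6: ref 1 -> HIT, frames=[1,6] (faults so far: 4)
  step 7: ref 5 -> FAULT, evict 1, frames=[5,6] (faults so far: 5)
  step 8: ref 4 -> FAULT, evict 5, frames=[4,6] (faults so far: 6)
  step 9: ref 3 -> FAULT, evict 4, frames=[3,6] (faults so far: 7)
  Optimal total faults: 7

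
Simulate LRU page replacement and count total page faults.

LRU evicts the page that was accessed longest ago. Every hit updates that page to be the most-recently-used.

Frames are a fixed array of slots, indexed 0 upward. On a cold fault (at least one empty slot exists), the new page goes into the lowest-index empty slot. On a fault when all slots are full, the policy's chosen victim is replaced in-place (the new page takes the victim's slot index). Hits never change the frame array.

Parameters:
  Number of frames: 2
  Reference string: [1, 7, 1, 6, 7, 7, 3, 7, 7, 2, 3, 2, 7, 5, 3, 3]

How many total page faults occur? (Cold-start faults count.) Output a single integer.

Answer: 10

Derivation:
Step 0: ref 1 → FAULT, frames=[1,-]
Step 1: ref 7 → FAULT, frames=[1,7]
Step 2: ref 1 → HIT, frames=[1,7]
Step 3: ref 6 → FAULT (evict 7), frames=[1,6]
Step 4: ref 7 → FAULT (evict 1), frames=[7,6]
Step 5: ref 7 → HIT, frames=[7,6]
Step 6: ref 3 → FAULT (evict 6), frames=[7,3]
Step 7: ref 7 → HIT, frames=[7,3]
Step 8: ref 7 → HIT, frames=[7,3]
Step 9: ref 2 → FAULT (evict 3), frames=[7,2]
Step 10: ref 3 → FAULT (evict 7), frames=[3,2]
Step 11: ref 2 → HIT, frames=[3,2]
Step 12: ref 7 → FAULT (evict 3), frames=[7,2]
Step 13: ref 5 → FAULT (evict 2), frames=[7,5]
Step 14: ref 3 → FAULT (evict 7), frames=[3,5]
Step 15: ref 3 → HIT, frames=[3,5]
Total faults: 10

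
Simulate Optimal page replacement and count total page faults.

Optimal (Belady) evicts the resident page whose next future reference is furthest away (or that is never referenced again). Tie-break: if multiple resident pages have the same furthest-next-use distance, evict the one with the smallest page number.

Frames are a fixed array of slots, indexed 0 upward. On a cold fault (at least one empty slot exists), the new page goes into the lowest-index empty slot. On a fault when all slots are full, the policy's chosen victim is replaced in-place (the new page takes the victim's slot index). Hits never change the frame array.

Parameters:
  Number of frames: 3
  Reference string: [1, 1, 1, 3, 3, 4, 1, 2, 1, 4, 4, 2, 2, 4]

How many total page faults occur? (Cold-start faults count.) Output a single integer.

Step 0: ref 1 → FAULT, frames=[1,-,-]
Step 1: ref 1 → HIT, frames=[1,-,-]
Step 2: ref 1 → HIT, frames=[1,-,-]
Step 3: ref 3 → FAULT, frames=[1,3,-]
Step 4: ref 3 → HIT, frames=[1,3,-]
Step 5: ref 4 → FAULT, frames=[1,3,4]
Step 6: ref 1 → HIT, frames=[1,3,4]
Step 7: ref 2 → FAULT (evict 3), frames=[1,2,4]
Step 8: ref 1 → HIT, frames=[1,2,4]
Step 9: ref 4 → HIT, frames=[1,2,4]
Step 10: ref 4 → HIT, frames=[1,2,4]
Step 11: ref 2 → HIT, frames=[1,2,4]
Step 12: ref 2 → HIT, frames=[1,2,4]
Step 13: ref 4 → HIT, frames=[1,2,4]
Total faults: 4

Answer: 4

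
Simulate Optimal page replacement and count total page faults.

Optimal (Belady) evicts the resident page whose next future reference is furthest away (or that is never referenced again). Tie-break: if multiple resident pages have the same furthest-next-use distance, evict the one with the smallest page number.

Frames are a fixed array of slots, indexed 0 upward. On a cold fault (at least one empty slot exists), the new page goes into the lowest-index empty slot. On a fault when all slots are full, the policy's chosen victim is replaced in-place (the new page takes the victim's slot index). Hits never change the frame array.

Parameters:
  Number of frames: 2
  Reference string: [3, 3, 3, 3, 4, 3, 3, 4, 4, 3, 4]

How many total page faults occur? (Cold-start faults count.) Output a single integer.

Answer: 2

Derivation:
Step 0: ref 3 → FAULT, frames=[3,-]
Step 1: ref 3 → HIT, frames=[3,-]
Step 2: ref 3 → HIT, frames=[3,-]
Step 3: ref 3 → HIT, frames=[3,-]
Step 4: ref 4 → FAULT, frames=[3,4]
Step 5: ref 3 → HIT, frames=[3,4]
Step 6: ref 3 → HIT, frames=[3,4]
Step 7: ref 4 → HIT, frames=[3,4]
Step 8: ref 4 → HIT, frames=[3,4]
Step 9: ref 3 → HIT, frames=[3,4]
Step 10: ref 4 → HIT, frames=[3,4]
Total faults: 2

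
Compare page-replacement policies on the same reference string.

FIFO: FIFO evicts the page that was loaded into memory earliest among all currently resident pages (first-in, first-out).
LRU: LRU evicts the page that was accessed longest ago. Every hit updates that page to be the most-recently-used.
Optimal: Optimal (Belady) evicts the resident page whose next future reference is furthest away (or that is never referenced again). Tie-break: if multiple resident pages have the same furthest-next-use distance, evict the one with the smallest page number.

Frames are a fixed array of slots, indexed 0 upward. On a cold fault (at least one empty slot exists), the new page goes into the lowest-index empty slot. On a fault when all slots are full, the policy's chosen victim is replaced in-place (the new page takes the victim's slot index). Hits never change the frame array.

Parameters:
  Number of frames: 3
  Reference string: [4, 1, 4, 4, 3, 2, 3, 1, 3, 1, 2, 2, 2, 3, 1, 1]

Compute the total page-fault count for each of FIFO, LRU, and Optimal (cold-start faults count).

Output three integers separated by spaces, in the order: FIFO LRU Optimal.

--- FIFO ---
  step 0: ref 4 -> FAULT, frames=[4,-,-] (faults so far: 1)
  step 1: ref 1 -> FAULT, frames=[4,1,-] (faults so far: 2)
  step 2: ref 4 -> HIT, frames=[4,1,-] (faults so far: 2)
  step 3: ref 4 -> HIT, frames=[4,1,-] (faults so far: 2)
  step 4: ref 3 -> FAULT, frames=[4,1,3] (faults so far: 3)
  step 5: ref 2 -> FAULT, evict 4, frames=[2,1,3] (faults so far: 4)
  step 6: ref 3 -> HIT, frames=[2,1,3] (faults so far: 4)
  step 7: ref 1 -> HIT, frames=[2,1,3] (faults so far: 4)
  step 8: ref 3 -> HIT, frames=[2,1,3] (faults so far: 4)
  step 9: ref 1 -> HIT, frames=[2,1,3] (faults so far: 4)
  step 10: ref 2 -> HIT, frames=[2,1,3] (faults so far: 4)
  step 11: ref 2 -> HIT, frames=[2,1,3] (faults so far: 4)
  step 12: ref 2 -> HIT, frames=[2,1,3] (faults so far: 4)
  step 13: ref 3 -> HIT, frames=[2,1,3] (faults so far: 4)
  step 14: ref 1 -> HIT, frames=[2,1,3] (faults so far: 4)
  step 15: ref 1 -> HIT, frames=[2,1,3] (faults so far: 4)
  FIFO total faults: 4
--- LRU ---
  step 0: ref 4 -> FAULT, frames=[4,-,-] (faults so far: 1)
  step 1: ref 1 -> FAULT, frames=[4,1,-] (faults so far: 2)
  step 2: ref 4 -> HIT, frames=[4,1,-] (faults so far: 2)
  step 3: ref 4 -> HIT, frames=[4,1,-] (faults so far: 2)
  step 4: ref 3 -> FAULT, frames=[4,1,3] (faults so far: 3)
  step 5: ref 2 -> FAULT, evict 1, frames=[4,2,3] (faults so far: 4)
  step 6: ref 3 -> HIT, frames=[4,2,3] (faults so far: 4)
  step 7: ref 1 -> FAULT, evict 4, frames=[1,2,3] (faults so far: 5)
  step 8: ref 3 -> HIT, frames=[1,2,3] (faults so far: 5)
  step 9: ref 1 -> HIT, frames=[1,2,3] (faults so far: 5)
  step 10: ref 2 -> HIT, frames=[1,2,3] (faults so far: 5)
  step 11: ref 2 -> HIT, frames=[1,2,3] (faults so far: 5)
  step 12: ref 2 -> HIT, frames=[1,2,3] (faults so far: 5)
  step 13: ref 3 -> HIT, frames=[1,2,3] (faults so far: 5)
  step 14: ref 1 -> HIT, frames=[1,2,3] (faults so far: 5)
  step 15: ref 1 -> HIT, frames=[1,2,3] (faults so far: 5)
  LRU total faults: 5
--- Optimal ---
  step 0: ref 4 -> FAULT, frames=[4,-,-] (faults so far: 1)
  step 1: ref 1 -> FAULT, frames=[4,1,-] (faults so far: 2)
  step 2: ref 4 -> HIT, frames=[4,1,-] (faults so far: 2)
  step 3: ref 4 -> HIT, frames=[4,1,-] (faults so far: 2)
  step 4: ref 3 -> FAULT, frames=[4,1,3] (faults so far: 3)
  step 5: ref 2 -> FAULT, evict 4, frames=[2,1,3] (faults so far: 4)
  step 6: ref 3 -> HIT, frames=[2,1,3] (faults so far: 4)
  step 7: ref 1 -> HIT, frames=[2,1,3] (faults so far: 4)
  step 8: ref 3 -> HIT, frames=[2,1,3] (faults so far: 4)
  step 9: ref 1 -> HIT, frames=[2,1,3] (faults so far: 4)
  step 10: ref 2 -> HIT, frames=[2,1,3] (faults so far: 4)
  step 11: ref 2 -> HIT, frames=[2,1,3] (faults so far: 4)
  step 12: ref 2 -> HIT, frames=[2,1,3] (faults so far: 4)
  step 13: ref 3 -> HIT, frames=[2,1,3] (faults so far: 4)
  step 14: ref 1 -> HIT, frames=[2,1,3] (faults so far: 4)
  step 15: ref 1 -> HIT, frames=[2,1,3] (faults so far: 4)
  Optimal total faults: 4

Answer: 4 5 4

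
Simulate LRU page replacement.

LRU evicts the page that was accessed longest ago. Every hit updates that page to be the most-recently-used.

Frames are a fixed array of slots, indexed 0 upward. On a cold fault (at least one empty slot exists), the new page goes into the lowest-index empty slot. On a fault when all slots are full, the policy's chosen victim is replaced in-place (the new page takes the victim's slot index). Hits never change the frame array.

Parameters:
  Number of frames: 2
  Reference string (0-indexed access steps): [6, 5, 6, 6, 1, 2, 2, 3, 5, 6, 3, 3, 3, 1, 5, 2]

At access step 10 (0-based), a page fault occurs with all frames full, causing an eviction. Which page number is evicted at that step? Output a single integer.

Step 0: ref 6 -> FAULT, frames=[6,-]
Step 1: ref 5 -> FAULT, frames=[6,5]
Step 2: ref 6 -> HIT, frames=[6,5]
Step 3: ref 6 -> HIT, frames=[6,5]
Step 4: ref 1 -> FAULT, evict 5, frames=[6,1]
Step 5: ref 2 -> FAULT, evict 6, frames=[2,1]
Step 6: ref 2 -> HIT, frames=[2,1]
Step 7: ref 3 -> FAULT, evict 1, frames=[2,3]
Step 8: ref 5 -> FAULT, evict 2, frames=[5,3]
Step 9: ref 6 -> FAULT, evict 3, frames=[5,6]
Step 10: ref 3 -> FAULT, evict 5, frames=[3,6]
At step 10: evicted page 5

Answer: 5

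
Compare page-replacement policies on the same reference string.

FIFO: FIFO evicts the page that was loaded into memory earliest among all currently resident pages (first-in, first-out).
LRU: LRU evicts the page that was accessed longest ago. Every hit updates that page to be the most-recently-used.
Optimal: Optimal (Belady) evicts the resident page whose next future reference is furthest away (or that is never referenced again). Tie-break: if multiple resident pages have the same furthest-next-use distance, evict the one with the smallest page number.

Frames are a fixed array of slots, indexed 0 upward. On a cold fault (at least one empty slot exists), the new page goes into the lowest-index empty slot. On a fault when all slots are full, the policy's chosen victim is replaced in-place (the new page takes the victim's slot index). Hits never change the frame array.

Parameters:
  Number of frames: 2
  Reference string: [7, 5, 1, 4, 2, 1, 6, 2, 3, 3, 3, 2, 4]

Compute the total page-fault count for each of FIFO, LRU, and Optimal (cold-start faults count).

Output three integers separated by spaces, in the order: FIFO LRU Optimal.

--- FIFO ---
  step 0: ref 7 -> FAULT, frames=[7,-] (faults so far: 1)
  step 1: ref 5 -> FAULT, frames=[7,5] (faults so far: 2)
  step 2: ref 1 -> FAULT, evict 7, frames=[1,5] (faults so far: 3)
  step 3: ref 4 -> FAULT, evict 5, frames=[1,4] (faults so far: 4)
  step 4: ref 2 -> FAULT, evict 1, frames=[2,4] (faults so far: 5)
  step 5: ref 1 -> FAULT, evict 4, frames=[2,1] (faults so far: 6)
  step 6: ref 6 -> FAULT, evict 2, frames=[6,1] (faults so far: 7)
  step 7: ref 2 -> FAULT, evict 1, frames=[6,2] (faults so far: 8)
  step 8: ref 3 -> FAULT, evict 6, frames=[3,2] (faults so far: 9)
  step 9: ref 3 -> HIT, frames=[3,2] (faults so far: 9)
  step 10: ref 3 -> HIT, frames=[3,2] (faults so far: 9)
  step 11: ref 2 -> HIT, frames=[3,2] (faults so far: 9)
  step 12: ref 4 -> FAULT, evict 2, frames=[3,4] (faults so far: 10)
  FIFO total faults: 10
--- LRU ---
  step 0: ref 7 -> FAULT, frames=[7,-] (faults so far: 1)
  step 1: ref 5 -> FAULT, frames=[7,5] (faults so far: 2)
  step 2: ref 1 -> FAULT, evict 7, frames=[1,5] (faults so far: 3)
  step 3: ref 4 -> FAULT, evict 5, frames=[1,4] (faults so far: 4)
  step 4: ref 2 -> FAULT, evict 1, frames=[2,4] (faults so far: 5)
  step 5: ref 1 -> FAULT, evict 4, frames=[2,1] (faults so far: 6)
  step 6: ref 6 -> FAULT, evict 2, frames=[6,1] (faults so far: 7)
  step 7: ref 2 -> FAULT, evict 1, frames=[6,2] (faults so far: 8)
  step 8: ref 3 -> FAULT, evict 6, frames=[3,2] (faults so far: 9)
  step 9: ref 3 -> HIT, frames=[3,2] (faults so far: 9)
  step 10: ref 3 -> HIT, frames=[3,2] (faults so far: 9)
  step 11: ref 2 -> HIT, frames=[3,2] (faults so far: 9)
  step 12: ref 4 -> FAULT, evict 3, frames=[4,2] (faults so far: 10)
  LRU total faults: 10
--- Optimal ---
  step 0: ref 7 -> FAULT, frames=[7,-] (faults so far: 1)
  step 1: ref 5 -> FAULT, frames=[7,5] (faults so far: 2)
  step 2: ref 1 -> FAULT, evict 5, frames=[7,1] (faults so far: 3)
  step 3: ref 4 -> FAULT, evict 7, frames=[4,1] (faults so far: 4)
  step 4: ref 2 -> FAULT, evict 4, frames=[2,1] (faults so far: 5)
  step 5: ref 1 -> HIT, frames=[2,1] (faults so far: 5)
  step 6: ref 6 -> FAULT, evict 1, frames=[2,6] (faults so far: 6)
  step 7: ref 2 -> HIT, frames=[2,6] (faults so far: 6)
  step 8: ref 3 -> FAULT, evict 6, frames=[2,3] (faults so far: 7)
  step 9: ref 3 -> HIT, frames=[2,3] (faults so far: 7)
  step 10: ref 3 -> HIT, frames=[2,3] (faults so far: 7)
  step 11: ref 2 -> HIT, frames=[2,3] (faults so far: 7)
  step 12: ref 4 -> FAULT, evict 2, frames=[4,3] (faults so far: 8)
  Optimal total faults: 8

Answer: 10 10 8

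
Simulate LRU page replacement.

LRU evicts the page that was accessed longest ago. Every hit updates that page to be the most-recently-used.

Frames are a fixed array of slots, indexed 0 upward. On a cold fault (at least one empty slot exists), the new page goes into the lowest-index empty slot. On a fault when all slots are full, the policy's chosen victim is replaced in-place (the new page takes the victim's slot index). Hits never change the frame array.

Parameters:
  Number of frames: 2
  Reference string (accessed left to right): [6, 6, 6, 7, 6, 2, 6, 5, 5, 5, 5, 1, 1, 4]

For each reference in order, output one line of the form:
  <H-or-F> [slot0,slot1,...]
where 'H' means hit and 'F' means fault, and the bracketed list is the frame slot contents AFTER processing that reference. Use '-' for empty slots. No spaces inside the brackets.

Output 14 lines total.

F [6,-]
H [6,-]
H [6,-]
F [6,7]
H [6,7]
F [6,2]
H [6,2]
F [6,5]
H [6,5]
H [6,5]
H [6,5]
F [1,5]
H [1,5]
F [1,4]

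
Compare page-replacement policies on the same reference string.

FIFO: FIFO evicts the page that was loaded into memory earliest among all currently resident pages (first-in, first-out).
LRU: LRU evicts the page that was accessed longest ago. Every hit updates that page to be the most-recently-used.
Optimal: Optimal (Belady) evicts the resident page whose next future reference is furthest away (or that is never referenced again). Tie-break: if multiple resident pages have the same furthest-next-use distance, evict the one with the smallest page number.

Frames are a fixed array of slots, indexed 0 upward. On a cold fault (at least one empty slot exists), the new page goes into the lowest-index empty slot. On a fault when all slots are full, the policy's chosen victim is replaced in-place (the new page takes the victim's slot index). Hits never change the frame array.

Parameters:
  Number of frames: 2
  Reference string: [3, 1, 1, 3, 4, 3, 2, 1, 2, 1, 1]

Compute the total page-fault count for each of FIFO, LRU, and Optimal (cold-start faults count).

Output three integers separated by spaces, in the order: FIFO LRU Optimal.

Answer: 6 5 5

Derivation:
--- FIFO ---
  step 0: ref 3 -> FAULT, frames=[3,-] (faults so far: 1)
  step 1: ref 1 -> FAULT, frames=[3,1] (faults so far: 2)
  step 2: ref 1 -> HIT, frames=[3,1] (faults so far: 2)
  step 3: ref 3 -> HIT, frames=[3,1] (faults so far: 2)
  step 4: ref 4 -> FAULT, evict 3, frames=[4,1] (faults so far: 3)
  step 5: ref 3 -> FAULT, evict 1, frames=[4,3] (faults so far: 4)
  step 6: ref 2 -> FAULT, evict 4, frames=[2,3] (faults so far: 5)
  step 7: ref 1 -> FAULT, evict 3, frames=[2,1] (faults so far: 6)
  step 8: ref 2 -> HIT, frames=[2,1] (faults so far: 6)
  step 9: ref 1 -> HIT, frames=[2,1] (faults so far: 6)
  step 10: ref 1 -> HIT, frames=[2,1] (faults so far: 6)
  FIFO total faults: 6
--- LRU ---
  step 0: ref 3 -> FAULT, frames=[3,-] (faults so far: 1)
  step 1: ref 1 -> FAULT, frames=[3,1] (faults so far: 2)
  step 2: ref 1 -> HIT, frames=[3,1] (faults so far: 2)
  step 3: ref 3 -> HIT, frames=[3,1] (faults so far: 2)
  step 4: ref 4 -> FAULT, evict 1, frames=[3,4] (faults so far: 3)
  step 5: ref 3 -> HIT, frames=[3,4] (faults so far: 3)
  step 6: ref 2 -> FAULT, evict 4, frames=[3,2] (faults so far: 4)
  step 7: ref 1 -> FAULT, evict 3, frames=[1,2] (faults so far: 5)
  step 8: ref 2 -> HIT, frames=[1,2] (faults so far: 5)
  step 9: ref 1 -> HIT, frames=[1,2] (faults so far: 5)
  step 10: ref 1 -> HIT, frames=[1,2] (faults so far: 5)
  LRU total faults: 5
--- Optimal ---
  step 0: ref 3 -> FAULT, frames=[3,-] (faults so far: 1)
  step 1: ref 1 -> FAULT, frames=[3,1] (faults so far: 2)
  step 2: ref 1 -> HIT, frames=[3,1] (faults so far: 2)
  step 3: ref 3 -> HIT, frames=[3,1] (faults so far: 2)
  step 4: ref 4 -> FAULT, evict 1, frames=[3,4] (faults so far: 3)
  step 5: ref 3 -> HIT, frames=[3,4] (faults so far: 3)
  step 6: ref 2 -> FAULT, evict 3, frames=[2,4] (faults so far: 4)
  step 7: ref 1 -> FAULT, evict 4, frames=[2,1] (faults so far: 5)
  step 8: ref 2 -> HIT, frames=[2,1] (faults so far: 5)
  step 9: ref 1 -> HIT, frames=[2,1] (faults so far: 5)
  step 10: ref 1 -> HIT, frames=[2,1] (faults so far: 5)
  Optimal total faults: 5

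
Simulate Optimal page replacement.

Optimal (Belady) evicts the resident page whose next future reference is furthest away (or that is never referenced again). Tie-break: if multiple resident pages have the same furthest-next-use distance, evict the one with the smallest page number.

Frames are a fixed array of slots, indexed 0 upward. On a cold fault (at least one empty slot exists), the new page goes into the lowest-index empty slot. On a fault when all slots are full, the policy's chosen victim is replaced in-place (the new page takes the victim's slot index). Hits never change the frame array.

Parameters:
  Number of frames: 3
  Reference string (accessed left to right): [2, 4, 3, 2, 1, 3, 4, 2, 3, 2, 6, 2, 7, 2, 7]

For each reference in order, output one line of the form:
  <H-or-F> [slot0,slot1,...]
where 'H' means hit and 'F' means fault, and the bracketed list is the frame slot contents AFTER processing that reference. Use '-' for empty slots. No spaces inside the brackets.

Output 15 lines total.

F [2,-,-]
F [2,4,-]
F [2,4,3]
H [2,4,3]
F [1,4,3]
H [1,4,3]
H [1,4,3]
F [2,4,3]
H [2,4,3]
H [2,4,3]
F [2,4,6]
H [2,4,6]
F [2,7,6]
H [2,7,6]
H [2,7,6]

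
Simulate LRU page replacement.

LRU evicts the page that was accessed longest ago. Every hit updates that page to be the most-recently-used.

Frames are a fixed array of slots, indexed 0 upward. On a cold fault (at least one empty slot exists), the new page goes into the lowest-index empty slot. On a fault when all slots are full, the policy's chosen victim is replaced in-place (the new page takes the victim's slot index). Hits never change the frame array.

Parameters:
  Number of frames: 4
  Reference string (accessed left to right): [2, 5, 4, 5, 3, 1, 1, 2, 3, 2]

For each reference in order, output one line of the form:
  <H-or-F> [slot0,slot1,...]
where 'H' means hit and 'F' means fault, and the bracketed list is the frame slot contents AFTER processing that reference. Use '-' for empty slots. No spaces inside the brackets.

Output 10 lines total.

F [2,-,-,-]
F [2,5,-,-]
F [2,5,4,-]
H [2,5,4,-]
F [2,5,4,3]
F [1,5,4,3]
H [1,5,4,3]
F [1,5,2,3]
H [1,5,2,3]
H [1,5,2,3]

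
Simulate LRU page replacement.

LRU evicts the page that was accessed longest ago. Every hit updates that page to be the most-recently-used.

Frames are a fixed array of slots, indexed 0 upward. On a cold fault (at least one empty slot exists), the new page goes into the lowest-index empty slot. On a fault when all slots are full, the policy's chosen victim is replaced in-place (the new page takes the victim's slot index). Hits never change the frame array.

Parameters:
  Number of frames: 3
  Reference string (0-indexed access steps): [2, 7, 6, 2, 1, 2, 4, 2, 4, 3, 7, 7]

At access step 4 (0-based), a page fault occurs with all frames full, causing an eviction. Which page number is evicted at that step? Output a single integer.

Answer: 7

Derivation:
Step 0: ref 2 -> FAULT, frames=[2,-,-]
Step 1: ref 7 -> FAULT, frames=[2,7,-]
Step 2: ref 6 -> FAULT, frames=[2,7,6]
Step 3: ref 2 -> HIT, frames=[2,7,6]
Step 4: ref 1 -> FAULT, evict 7, frames=[2,1,6]
At step 4: evicted page 7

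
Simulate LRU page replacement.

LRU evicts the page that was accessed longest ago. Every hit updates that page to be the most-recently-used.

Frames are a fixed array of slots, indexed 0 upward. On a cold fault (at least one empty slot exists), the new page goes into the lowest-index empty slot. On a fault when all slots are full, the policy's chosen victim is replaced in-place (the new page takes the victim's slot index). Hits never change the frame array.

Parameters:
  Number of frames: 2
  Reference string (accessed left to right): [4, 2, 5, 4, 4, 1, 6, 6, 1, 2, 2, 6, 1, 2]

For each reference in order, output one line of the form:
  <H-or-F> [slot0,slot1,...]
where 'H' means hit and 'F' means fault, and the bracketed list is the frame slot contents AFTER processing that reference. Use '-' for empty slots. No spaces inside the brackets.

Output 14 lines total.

F [4,-]
F [4,2]
F [5,2]
F [5,4]
H [5,4]
F [1,4]
F [1,6]
H [1,6]
H [1,6]
F [1,2]
H [1,2]
F [6,2]
F [6,1]
F [2,1]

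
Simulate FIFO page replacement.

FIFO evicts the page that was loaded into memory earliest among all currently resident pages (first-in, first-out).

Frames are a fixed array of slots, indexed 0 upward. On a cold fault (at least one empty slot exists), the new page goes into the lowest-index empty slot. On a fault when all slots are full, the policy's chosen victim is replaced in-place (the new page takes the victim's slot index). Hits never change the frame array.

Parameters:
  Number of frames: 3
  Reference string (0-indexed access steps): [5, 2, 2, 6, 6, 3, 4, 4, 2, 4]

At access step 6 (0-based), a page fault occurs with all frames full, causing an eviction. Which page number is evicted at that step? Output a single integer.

Answer: 2

Derivation:
Step 0: ref 5 -> FAULT, frames=[5,-,-]
Step 1: ref 2 -> FAULT, frames=[5,2,-]
Step 2: ref 2 -> HIT, frames=[5,2,-]
Step 3: ref 6 -> FAULT, frames=[5,2,6]
Step 4: ref 6 -> HIT, frames=[5,2,6]
Step 5: ref 3 -> FAULT, evict 5, frames=[3,2,6]
Step 6: ref 4 -> FAULT, evict 2, frames=[3,4,6]
At step 6: evicted page 2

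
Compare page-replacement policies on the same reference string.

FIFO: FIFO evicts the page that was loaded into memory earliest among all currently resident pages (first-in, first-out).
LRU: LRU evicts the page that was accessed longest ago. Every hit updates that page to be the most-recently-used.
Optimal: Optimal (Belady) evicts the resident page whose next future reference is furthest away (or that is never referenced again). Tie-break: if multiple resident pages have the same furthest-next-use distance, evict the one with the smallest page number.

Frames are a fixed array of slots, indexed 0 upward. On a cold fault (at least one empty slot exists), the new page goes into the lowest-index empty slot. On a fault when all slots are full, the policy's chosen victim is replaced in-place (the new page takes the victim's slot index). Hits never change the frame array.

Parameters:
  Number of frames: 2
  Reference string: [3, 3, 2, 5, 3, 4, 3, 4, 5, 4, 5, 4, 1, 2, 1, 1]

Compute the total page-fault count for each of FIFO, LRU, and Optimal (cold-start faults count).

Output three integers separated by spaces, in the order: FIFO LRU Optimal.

Answer: 8 8 7

Derivation:
--- FIFO ---
  step 0: ref 3 -> FAULT, frames=[3,-] (faults so far: 1)
  step 1: ref 3 -> HIT, frames=[3,-] (faults so far: 1)
  step 2: ref 2 -> FAULT, frames=[3,2] (faults so far: 2)
  step 3: ref 5 -> FAULT, evict 3, frames=[5,2] (faults so far: 3)
  step 4: ref 3 -> FAULT, evict 2, frames=[5,3] (faults so far: 4)
  step 5: ref 4 -> FAULT, evict 5, frames=[4,3] (faults so far: 5)
  step 6: ref 3 -> HIT, frames=[4,3] (faults so far: 5)
  step 7: ref 4 -> HIT, frames=[4,3] (faults so far: 5)
  step 8: ref 5 -> FAULT, evict 3, frames=[4,5] (faults so far: 6)
  step 9: ref 4 -> HIT, frames=[4,5] (faults so far: 6)
  step 10: ref 5 -> HIT, frames=[4,5] (faults so far: 6)
  step 11: ref 4 -> HIT, frames=[4,5] (faults so far: 6)
  step 12: ref 1 -> FAULT, evict 4, frames=[1,5] (faults so far: 7)
  step 13: ref 2 -> FAULT, evict 5, frames=[1,2] (faults so far: 8)
  step 14: ref 1 -> HIT, frames=[1,2] (faults so far: 8)
  step 15: ref 1 -> HIT, frames=[1,2] (faults so far: 8)
  FIFO total faults: 8
--- LRU ---
  step 0: ref 3 -> FAULT, frames=[3,-] (faults so far: 1)
  step 1: ref 3 -> HIT, frames=[3,-] (faults so far: 1)
  step 2: ref 2 -> FAULT, frames=[3,2] (faults so far: 2)
  step 3: ref 5 -> FAULT, evict 3, frames=[5,2] (faults so far: 3)
  step 4: ref 3 -> FAULT, evict 2, frames=[5,3] (faults so far: 4)
  step 5: ref 4 -> FAULT, evict 5, frames=[4,3] (faults so far: 5)
  step 6: ref 3 -> HIT, frames=[4,3] (faults so far: 5)
  step 7: ref 4 -> HIT, frames=[4,3] (faults so far: 5)
  step 8: ref 5 -> FAULT, evict 3, frames=[4,5] (faults so far: 6)
  step 9: ref 4 -> HIT, frames=[4,5] (faults so far: 6)
  step 10: ref 5 -> HIT, frames=[4,5] (faults so far: 6)
  step 11: ref 4 -> HIT, frames=[4,5] (faults so far: 6)
  step 12: ref 1 -> FAULT, evict 5, frames=[4,1] (faults so far: 7)
  step 13: ref 2 -> FAULT, evict 4, frames=[2,1] (faults so far: 8)
  step 14: ref 1 -> HIT, frames=[2,1] (faults so far: 8)
  step 15: ref 1 -> HIT, frames=[2,1] (faults so far: 8)
  LRU total faults: 8
--- Optimal ---
  step 0: ref 3 -> FAULT, frames=[3,-] (faults so far: 1)
  step 1: ref 3 -> HIT, frames=[3,-] (faults so far: 1)
  step 2: ref 2 -> FAULT, frames=[3,2] (faults so far: 2)
  step 3: ref 5 -> FAULT, evict 2, frames=[3,5] (faults so far: 3)
  step 4: ref 3 -> HIT, frames=[3,5] (faults so far: 3)
  step 5: ref 4 -> FAULT, evict 5, frames=[3,4] (faults so far: 4)
  step 6: ref 3 -> HIT, frames=[3,4] (faults so far: 4)
  step 7: ref 4 -> HIT, frames=[3,4] (faults so far: 4)
  step 8: ref 5 -> FAULT, evict 3, frames=[5,4] (faults so far: 5)
  step 9: ref 4 -> HIT, frames=[5,4] (faults so far: 5)
  step 10: ref 5 -> HIT, frames=[5,4] (faults so far: 5)
  step 11: ref 4 -> HIT, frames=[5,4] (faults so far: 5)
  step 12: ref 1 -> FAULT, evict 4, frames=[5,1] (faults so far: 6)
  step 13: ref 2 -> FAULT, evict 5, frames=[2,1] (faults so far: 7)
  step 14: ref 1 -> HIT, frames=[2,1] (faults so far: 7)
  step 15: ref 1 -> HIT, frames=[2,1] (faults so far: 7)
  Optimal total faults: 7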